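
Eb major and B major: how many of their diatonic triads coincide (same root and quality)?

0

Diatonic triads of Eb major: Eb (I), Fm (ii), Gm (iii), Ab (IV), Bb (V), Cm (vi), Ddim (vii°).
Diatonic triads of B major: B (I), C#m (ii), D#m (iii), E (IV), F# (V), G#m (vi), A#dim (vii°).
No triad has the same root and quality in both keys.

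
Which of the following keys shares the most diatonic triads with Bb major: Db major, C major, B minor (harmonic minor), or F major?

Triads of Bb major: Bb (I), Cm (ii), Dm (iii), Eb (IV), F (V), Gm (vi), Adim (vii°).
Db major shares 0: none.
C major shares 2: Dm, F.
B minor (harmonic minor) shares 0: none.
F major shares 4: Bb, Dm, F, Gm.
The most common triads (4) are shared with F major.

F major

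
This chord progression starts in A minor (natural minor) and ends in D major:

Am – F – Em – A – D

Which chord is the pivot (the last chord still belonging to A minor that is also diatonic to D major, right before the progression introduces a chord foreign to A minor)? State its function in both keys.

Chords diatonic to A minor: Am, Bdim, C, Dm, Em, F, G.
Reading the progression, the first chord not in that set is A, so the modulation leaves A minor there.
The chord immediately before A is Em, which is diatonic to both keys: v in A minor and ii in D major.

Em — v in A minor, ii in D major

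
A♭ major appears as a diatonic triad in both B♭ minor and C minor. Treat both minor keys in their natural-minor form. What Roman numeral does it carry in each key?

VII in B♭ minor; VI in C minor

The scale of B♭ minor (natural minor) is B♭ C D♭ E♭ F G♭ A♭; A♭ is degree 7, and the triad built there (A♭-C-E♭) is major, so it is VII.
The scale of C minor (natural minor) is C D E♭ F G A♭ B♭; A♭ is degree 6, and the triad built there (A♭-C-E♭) is major, so it is VI.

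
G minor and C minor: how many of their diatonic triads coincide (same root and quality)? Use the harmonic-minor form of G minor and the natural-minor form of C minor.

Diatonic triads of G minor (harmonic minor): G minor (i), A diminished (ii°), Bb augmented (III+), C minor (iv), D major (V), Eb major (VI), F# diminished (vii°).
Diatonic triads of C minor (natural minor): C minor (i), D diminished (ii°), Eb major (III), F minor (iv), G minor (v), Ab major (VI), Bb major (VII).
Matching root and quality in both lists: G minor, C minor, Eb major.
That gives 3 common triads.

3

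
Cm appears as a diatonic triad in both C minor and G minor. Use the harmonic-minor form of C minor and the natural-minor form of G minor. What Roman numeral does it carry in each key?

i in C minor; iv in G minor

The scale of C minor (harmonic minor) is C D Eb F G Ab B; C is degree 1, and the triad built there (C-Eb-G) is minor, so it is i.
The scale of G minor (natural minor) is G A Bb C D Eb F; C is degree 4, and the triad built there (C-Eb-G) is minor, so it is iv.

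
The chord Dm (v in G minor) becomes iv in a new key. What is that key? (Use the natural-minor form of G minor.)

A minor

The numeral iv denotes a minor triad on scale degree 4. With D on degree 4, the tonic of the new key is A.
Degree 4 carries a minor triad in minor keys, so the destination is A minor.
Check: the diatonic triads of A minor (natural minor) are Am (i), Bdim (ii°), C (III), Dm (iv), Em (v), F (VI), G (VII) — Dm is indeed iv.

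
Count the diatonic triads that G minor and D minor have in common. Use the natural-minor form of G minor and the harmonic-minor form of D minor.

Diatonic triads of G minor (natural minor): Gm (i), Adim (ii°), Bb (III), Cm (iv), Dm (v), Eb (VI), F (VII).
Diatonic triads of D minor (harmonic minor): Dm (i), Edim (ii°), Faug (III+), Gm (iv), A (V), Bb (VI), C#dim (vii°).
Matching root and quality in both lists: Gm, Bb, Dm.
That gives 3 common triads.

3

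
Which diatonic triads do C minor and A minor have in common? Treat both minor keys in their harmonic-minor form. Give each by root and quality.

Bdim

Triads in C minor (harmonic minor): C minor (i), D diminished (ii°), Eb augmented (III+), F minor (iv), G major (V), Ab major (VI), B diminished (vii°).
Triads in A minor (harmonic minor): A minor (i), B diminished (ii°), C augmented (III+), D minor (iv), E major (V), F major (VI), G# diminished (vii°).
Shared triads with their functions: B diminished (vii° in C minor, ii° in A minor).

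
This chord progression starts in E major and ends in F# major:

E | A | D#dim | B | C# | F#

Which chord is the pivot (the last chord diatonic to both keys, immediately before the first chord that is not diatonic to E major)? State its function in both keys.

B — V in E major, IV in F# major

Chords diatonic to E major: E, F#m, G#m, A, B, C#m, D#dim.
Reading the progression, the first chord not in that set is C#, so the modulation leaves E major there.
The chord immediately before C# is B, which is diatonic to both keys: V in E major and IV in F# major.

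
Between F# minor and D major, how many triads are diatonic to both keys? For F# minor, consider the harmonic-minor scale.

3

Diatonic triads of F# minor (harmonic minor): F#m (i), G#dim (ii°), Aaug (III+), Bm (iv), C# (V), D (VI), E#dim (vii°).
Diatonic triads of D major: D (I), Em (ii), F#m (iii), G (IV), A (V), Bm (vi), C#dim (vii°).
Matching root and quality in both lists: F#m, Bm, D.
That gives 3 common triads.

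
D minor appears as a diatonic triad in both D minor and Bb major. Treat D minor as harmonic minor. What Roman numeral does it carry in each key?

The scale of D minor (harmonic minor) is D E F G A Bb C#; D is degree 1, and the triad built there (D-F-A) is minor, so it is i.
The scale of Bb major is Bb C D Eb F G A; D is degree 3, and the triad built there (D-F-A) is minor, so it is iii.

i in D minor; iii in Bb major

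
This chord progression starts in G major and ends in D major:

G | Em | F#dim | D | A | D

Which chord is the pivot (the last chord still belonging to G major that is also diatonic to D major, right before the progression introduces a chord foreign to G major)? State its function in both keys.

Chords diatonic to G major: G, Am, Bm, C, D, Em, F#dim.
Reading the progression, the first chord not in that set is A, so the modulation leaves G major there.
The chord immediately before A is D, which is diatonic to both keys: V in G major and I in D major.

D — V in G major, I in D major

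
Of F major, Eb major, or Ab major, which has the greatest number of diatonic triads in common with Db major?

Triads of Db major: Db (I), Ebm (ii), Fm (iii), Gb (IV), Ab (V), Bbm (vi), Cdim (vii°).
F major shares 0: none.
Eb major shares 2: Fm, Ab.
Ab major shares 4: Db, Fm, Ab, Bbm.
The most common triads (4) are shared with Ab major.

Ab major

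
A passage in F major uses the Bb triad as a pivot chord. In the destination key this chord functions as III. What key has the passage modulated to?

The numeral III denotes a major triad on scale degree 3. With Bb on degree 3, the tonic of the new key is G.
Degree 3 carries a major triad in natural-minor keys, so the destination is G minor.
Check: the diatonic triads of G minor (natural minor) are Gm (i), Adim (ii°), Bb (III), Cm (iv), Dm (v), Eb (VI), F (VII) — Bb is indeed III.

G minor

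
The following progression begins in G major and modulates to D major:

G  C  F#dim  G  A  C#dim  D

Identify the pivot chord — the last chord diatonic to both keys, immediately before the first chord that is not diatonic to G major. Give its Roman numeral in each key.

G — I in G major, IV in D major

Chords diatonic to G major: G, Am, Bm, C, D, Em, F#dim.
Reading the progression, the first chord not in that set is A, so the modulation leaves G major there.
The chord immediately before A is G, which is diatonic to both keys: I in G major and IV in D major.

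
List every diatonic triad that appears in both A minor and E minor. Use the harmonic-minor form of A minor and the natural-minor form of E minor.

Triads in A minor (harmonic minor): Am (i), Bdim (ii°), Caug (III+), Dm (iv), E (V), F (VI), G#dim (vii°).
Triads in E minor (natural minor): Em (i), F#dim (ii°), G (III), Am (iv), Bm (v), C (VI), D (VII).
Shared triads with their functions: Am (i in A minor, iv in E minor).

Am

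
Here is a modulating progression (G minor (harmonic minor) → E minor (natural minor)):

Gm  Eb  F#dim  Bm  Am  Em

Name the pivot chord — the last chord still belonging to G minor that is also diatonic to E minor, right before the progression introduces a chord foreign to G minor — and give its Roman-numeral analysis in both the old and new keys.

F#dim — vii° in G minor, ii° in E minor

Chords diatonic to G minor: Gm, Adim, Bbaug, Cm, D, Eb, F#dim.
Reading the progression, the first chord not in that set is Bm, so the modulation leaves G minor there.
The chord immediately before Bm is F#dim, which is diatonic to both keys: vii° in G minor and ii° in E minor.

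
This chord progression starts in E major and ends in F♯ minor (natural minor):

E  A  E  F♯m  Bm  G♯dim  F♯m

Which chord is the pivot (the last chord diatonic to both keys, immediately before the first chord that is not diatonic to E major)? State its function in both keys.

Chords diatonic to E major: E, F♯m, G♯m, A, B, C♯m, D♯dim.
Reading the progression, the first chord not in that set is Bm, so the modulation leaves E major there.
The chord immediately before Bm is F♯m, which is diatonic to both keys: ii in E major and i in F♯ minor.

F♯m — ii in E major, i in F♯ minor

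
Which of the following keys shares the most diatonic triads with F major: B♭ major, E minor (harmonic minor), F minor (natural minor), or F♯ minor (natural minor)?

Triads of F major: F (I), Gm (ii), Am (iii), B♭ (IV), C (V), Dm (vi), Edim (vii°).
B♭ major shares 4: F, Gm, B♭, Dm.
E minor (harmonic minor) shares 2: Am, C.
F minor (natural minor) shares 0: none.
F♯ minor (natural minor) shares 0: none.
The most common triads (4) are shared with B♭ major.

B♭ major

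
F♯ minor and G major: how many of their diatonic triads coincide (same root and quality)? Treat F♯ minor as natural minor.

2

Diatonic triads of F♯ minor (natural minor): F♯ minor (i), G♯ diminished (ii°), A major (III), B minor (iv), C♯ minor (v), D major (VI), E major (VII).
Diatonic triads of G major: G major (I), A minor (ii), B minor (iii), C major (IV), D major (V), E minor (vi), F♯ diminished (vii°).
Matching root and quality in both lists: B minor, D major.
That gives 2 common triads.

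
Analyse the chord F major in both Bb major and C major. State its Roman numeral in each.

V in Bb major; IV in C major

The scale of Bb major is Bb C D Eb F G A; F is degree 5, and the triad built there (F-A-C) is major, so it is V.
The scale of C major is C D E F G A B; F is degree 4, and the triad built there (F-A-C) is major, so it is IV.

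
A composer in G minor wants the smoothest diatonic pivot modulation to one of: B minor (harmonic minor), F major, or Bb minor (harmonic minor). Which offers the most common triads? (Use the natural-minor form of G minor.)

Triads of G minor (natural minor): Gm (i), Adim (ii°), Bb (III), Cm (iv), Dm (v), Eb (VI), F (VII).
B minor (harmonic minor) shares 0: none.
F major shares 4: Gm, Bb, Dm, F.
Bb minor (harmonic minor) shares 2: Adim, F.
The most common triads (4) are shared with F major.

F major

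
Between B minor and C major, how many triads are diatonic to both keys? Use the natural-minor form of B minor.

Diatonic triads of B minor (natural minor): Bm (i), C♯dim (ii°), D (III), Em (iv), F♯m (v), G (VI), A (VII).
Diatonic triads of C major: C (I), Dm (ii), Em (iii), F (IV), G (V), Am (vi), Bdim (vii°).
Matching root and quality in both lists: Em, G.
That gives 2 common triads.

2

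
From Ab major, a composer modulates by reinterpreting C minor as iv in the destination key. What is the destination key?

G minor

The numeral iv denotes a minor triad on scale degree 4. With C on degree 4, the tonic of the new key is G.
Degree 4 carries a minor triad in minor keys, so the destination is G minor.
Check: the diatonic triads of G minor (natural minor) are Gm (i), Adim (ii°), Bb (III), Cm (iv), Dm (v), Eb (VI), F (VII) — C minor is indeed iv.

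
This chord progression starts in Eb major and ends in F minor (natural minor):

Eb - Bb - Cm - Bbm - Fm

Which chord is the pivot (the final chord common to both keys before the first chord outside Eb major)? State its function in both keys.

Cm — vi in Eb major, v in F minor

Chords diatonic to Eb major: Eb, Fm, Gm, Ab, Bb, Cm, Ddim.
Reading the progression, the first chord not in that set is Bbm, so the modulation leaves Eb major there.
The chord immediately before Bbm is Cm, which is diatonic to both keys: vi in Eb major and v in F minor.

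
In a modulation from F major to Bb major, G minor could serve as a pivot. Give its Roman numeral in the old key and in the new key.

ii in F major; vi in Bb major

The scale of F major is F G A Bb C D E; G is degree 2, and the triad built there (G-Bb-D) is minor, so it is ii.
The scale of Bb major is Bb C D Eb F G A; G is degree 6, and the triad built there (G-Bb-D) is minor, so it is vi.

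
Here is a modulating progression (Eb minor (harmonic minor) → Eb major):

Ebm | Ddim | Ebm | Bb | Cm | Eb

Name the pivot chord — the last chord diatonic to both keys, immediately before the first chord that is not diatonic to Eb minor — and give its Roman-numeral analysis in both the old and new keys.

Bb — V in Eb minor, V in Eb major

Chords diatonic to Eb minor: Ebm, Fdim, Gbaug, Abm, Bb, Cb, Ddim.
Reading the progression, the first chord not in that set is Cm, so the modulation leaves Eb minor there.
The chord immediately before Cm is Bb, which is diatonic to both keys: V in Eb minor and V in Eb major.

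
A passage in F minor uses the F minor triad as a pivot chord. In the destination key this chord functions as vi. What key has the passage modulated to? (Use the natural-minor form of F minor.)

The numeral vi denotes a minor triad on scale degree 6. With F on degree 6, the tonic of the new key is Ab.
Degree 6 carries a minor triad in major keys, so the destination is Ab major.
Check: the diatonic triads of Ab major are Ab (I), Bbm (ii), Cm (iii), Db (IV), Eb (V), Fm (vi), Gdim (vii°) — F minor is indeed vi.

Ab major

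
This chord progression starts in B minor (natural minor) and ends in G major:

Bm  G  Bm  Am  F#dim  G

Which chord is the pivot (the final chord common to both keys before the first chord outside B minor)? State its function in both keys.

Chords diatonic to B minor: Bm, C#dim, D, Em, F#m, G, A.
Reading the progression, the first chord not in that set is Am, so the modulation leaves B minor there.
The chord immediately before Am is Bm, which is diatonic to both keys: i in B minor and iii in G major.

Bm — i in B minor, iii in G major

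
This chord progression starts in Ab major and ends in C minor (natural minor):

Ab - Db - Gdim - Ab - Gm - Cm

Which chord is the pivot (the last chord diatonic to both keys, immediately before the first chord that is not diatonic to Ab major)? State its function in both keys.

Chords diatonic to Ab major: Ab, Bbm, Cm, Db, Eb, Fm, Gdim.
Reading the progression, the first chord not in that set is Gm, so the modulation leaves Ab major there.
The chord immediately before Gm is Ab, which is diatonic to both keys: I in Ab major and VI in C minor.

Ab — I in Ab major, VI in C minor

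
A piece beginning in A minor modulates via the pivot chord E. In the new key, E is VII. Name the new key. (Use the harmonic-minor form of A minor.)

F# minor

The numeral VII denotes a major triad on scale degree 7. With E on degree 7, the tonic of the new key is F#.
Degree 7 carries a major triad in natural-minor keys, so the destination is F# minor.
Check: the diatonic triads of F# minor (natural minor) are F#m (i), G#dim (ii°), A (III), Bm (iv), C#m (v), D (VI), E (VII) — E is indeed VII.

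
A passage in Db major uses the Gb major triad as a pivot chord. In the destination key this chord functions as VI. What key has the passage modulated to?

The numeral VI denotes a major triad on scale degree 6. With Gb on degree 6, the tonic of the new key is Bb.
Degree 6 carries a major triad in minor keys, so the destination is Bb minor.
Check: the diatonic triads of Bb minor (natural minor) are Bbm (i), Cdim (ii°), Db (III), Ebm (iv), Fm (v), Gb (VI), Ab (VII) — Gb major is indeed VI.

Bb minor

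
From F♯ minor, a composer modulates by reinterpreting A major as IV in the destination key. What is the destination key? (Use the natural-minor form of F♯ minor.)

E major

The numeral IV denotes a major triad on scale degree 4. With A on degree 4, the tonic of the new key is E.
Degree 4 carries a major triad in major keys, so the destination is E major.
Check: the diatonic triads of E major are E (I), F♯m (ii), G♯m (iii), A (IV), B (V), C♯m (vi), D♯dim (vii°) — A major is indeed IV.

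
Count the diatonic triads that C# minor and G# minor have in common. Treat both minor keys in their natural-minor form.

Diatonic triads of C# minor (natural minor): C#m (i), D#dim (ii°), E (III), F#m (iv), G#m (v), A (VI), B (VII).
Diatonic triads of G# minor (natural minor): G#m (i), A#dim (ii°), B (III), C#m (iv), D#m (v), E (VI), F# (VII).
Matching root and quality in both lists: C#m, E, G#m, B.
That gives 4 common triads.

4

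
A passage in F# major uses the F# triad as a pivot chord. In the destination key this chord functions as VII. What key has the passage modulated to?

G# minor

The numeral VII denotes a major triad on scale degree 7. With F# on degree 7, the tonic of the new key is G#.
Degree 7 carries a major triad in natural-minor keys, so the destination is G# minor.
Check: the diatonic triads of G# minor (natural minor) are G#m (i), A#dim (ii°), B (III), C#m (iv), D#m (v), E (VI), F# (VII) — F# is indeed VII.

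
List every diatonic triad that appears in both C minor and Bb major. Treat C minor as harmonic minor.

Cm

Triads in C minor (harmonic minor): Cm (i), Ddim (ii°), Ebaug (III+), Fm (iv), G (V), Ab (VI), Bdim (vii°).
Triads in Bb major: Bb (I), Cm (ii), Dm (iii), Eb (IV), F (V), Gm (vi), Adim (vii°).
Shared triads with their functions: Cm (i in C minor, ii in Bb major).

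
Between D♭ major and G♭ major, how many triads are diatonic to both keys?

Diatonic triads of D♭ major: D♭ major (I), E♭ minor (ii), F minor (iii), G♭ major (IV), A♭ major (V), B♭ minor (vi), C diminished (vii°).
Diatonic triads of G♭ major: G♭ major (I), A♭ minor (ii), B♭ minor (iii), C♭ major (IV), D♭ major (V), E♭ minor (vi), F diminished (vii°).
Matching root and quality in both lists: D♭ major, E♭ minor, G♭ major, B♭ minor.
That gives 4 common triads.

4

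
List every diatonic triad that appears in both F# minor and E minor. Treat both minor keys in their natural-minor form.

Bm, D

Triads in F# minor (natural minor): F#m (i), G#dim (ii°), A (III), Bm (iv), C#m (v), D (VI), E (VII).
Triads in E minor (natural minor): Em (i), F#dim (ii°), G (III), Am (iv), Bm (v), C (VI), D (VII).
Shared triads with their functions: Bm (iv in F# minor, v in E minor); D (VI in F# minor, VII in E minor).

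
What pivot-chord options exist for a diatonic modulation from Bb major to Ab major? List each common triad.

Triads in Bb major: Bb major (I), C minor (ii), D minor (iii), Eb major (IV), F major (V), G minor (vi), A diminished (vii°).
Triads in Ab major: Ab major (I), Bb minor (ii), C minor (iii), Db major (IV), Eb major (V), F minor (vi), G diminished (vii°).
Shared triads with their functions: C minor (ii in Bb major, iii in Ab major); Eb major (IV in Bb major, V in Ab major).

Cm, Eb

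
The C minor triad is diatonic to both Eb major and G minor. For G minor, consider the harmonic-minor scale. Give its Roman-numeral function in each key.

vi in Eb major; iv in G minor

The scale of Eb major is Eb F G Ab Bb C D; C is degree 6, and the triad built there (C-Eb-G) is minor, so it is vi.
The scale of G minor (harmonic minor) is G A Bb C D Eb F#; C is degree 4, and the triad built there (C-Eb-G) is minor, so it is iv.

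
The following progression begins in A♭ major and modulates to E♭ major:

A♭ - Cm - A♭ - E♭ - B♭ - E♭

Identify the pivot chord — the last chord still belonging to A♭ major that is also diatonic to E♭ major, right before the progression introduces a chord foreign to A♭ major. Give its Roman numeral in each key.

E♭ — V in A♭ major, I in E♭ major

Chords diatonic to A♭ major: A♭, B♭m, Cm, D♭, E♭, Fm, Gdim.
Reading the progression, the first chord not in that set is B♭, so the modulation leaves A♭ major there.
The chord immediately before B♭ is E♭, which is diatonic to both keys: V in A♭ major and I in E♭ major.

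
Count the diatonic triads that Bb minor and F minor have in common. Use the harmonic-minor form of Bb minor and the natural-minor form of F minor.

Diatonic triads of Bb minor (harmonic minor): Bb minor (i), C diminished (ii°), Db augmented (III+), Eb minor (iv), F major (V), Gb major (VI), A diminished (vii°).
Diatonic triads of F minor (natural minor): F minor (i), G diminished (ii°), Ab major (III), Bb minor (iv), C minor (v), Db major (VI), Eb major (VII).
Matching root and quality in both lists: Bb minor.
That gives 1 common triad.

1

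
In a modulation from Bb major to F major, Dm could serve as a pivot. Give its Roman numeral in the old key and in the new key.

iii in Bb major; vi in F major

The scale of Bb major is Bb C D Eb F G A; D is degree 3, and the triad built there (D-F-A) is minor, so it is iii.
The scale of F major is F G A Bb C D E; D is degree 6, and the triad built there (D-F-A) is minor, so it is vi.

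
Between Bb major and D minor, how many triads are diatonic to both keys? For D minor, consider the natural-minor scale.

Diatonic triads of Bb major: Bb (I), Cm (ii), Dm (iii), Eb (IV), F (V), Gm (vi), Adim (vii°).
Diatonic triads of D minor (natural minor): Dm (i), Edim (ii°), F (III), Gm (iv), Am (v), Bb (VI), C (VII).
Matching root and quality in both lists: Bb, Dm, F, Gm.
That gives 4 common triads.

4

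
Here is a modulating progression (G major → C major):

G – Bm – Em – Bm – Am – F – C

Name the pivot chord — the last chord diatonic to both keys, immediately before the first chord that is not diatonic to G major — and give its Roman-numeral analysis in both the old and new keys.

Am — ii in G major, vi in C major

Chords diatonic to G major: G, Am, Bm, C, D, Em, F#dim.
Reading the progression, the first chord not in that set is F, so the modulation leaves G major there.
The chord immediately before F is Am, which is diatonic to both keys: ii in G major and vi in C major.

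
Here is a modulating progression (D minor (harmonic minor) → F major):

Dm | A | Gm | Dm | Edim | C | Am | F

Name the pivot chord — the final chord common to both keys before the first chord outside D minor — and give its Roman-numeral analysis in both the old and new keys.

Edim — ii° in D minor, vii° in F major

Chords diatonic to D minor: Dm, Edim, Faug, Gm, A, Bb, C#dim.
Reading the progression, the first chord not in that set is C, so the modulation leaves D minor there.
The chord immediately before C is Edim, which is diatonic to both keys: ii° in D minor and vii° in F major.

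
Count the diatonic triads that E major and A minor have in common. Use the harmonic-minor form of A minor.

1

Diatonic triads of E major: E (I), F#m (ii), G#m (iii), A (IV), B (V), C#m (vi), D#dim (vii°).
Diatonic triads of A minor (harmonic minor): Am (i), Bdim (ii°), Caug (III+), Dm (iv), E (V), F (VI), G#dim (vii°).
Matching root and quality in both lists: E.
That gives 1 common triad.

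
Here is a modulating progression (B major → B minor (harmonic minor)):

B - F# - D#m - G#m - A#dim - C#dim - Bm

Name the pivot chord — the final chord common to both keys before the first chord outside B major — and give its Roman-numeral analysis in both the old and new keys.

Chords diatonic to B major: B, C#m, D#m, E, F#, G#m, A#dim.
Reading the progression, the first chord not in that set is C#dim, so the modulation leaves B major there.
The chord immediately before C#dim is A#dim, which is diatonic to both keys: vii° in B major and vii° in B minor.

A#dim — vii° in B major, vii° in B minor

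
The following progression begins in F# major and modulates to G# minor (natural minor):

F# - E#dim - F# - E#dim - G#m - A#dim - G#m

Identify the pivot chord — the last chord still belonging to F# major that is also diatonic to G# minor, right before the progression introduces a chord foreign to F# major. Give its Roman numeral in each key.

G#m — ii in F# major, i in G# minor

Chords diatonic to F# major: F#, G#m, A#m, B, C#, D#m, E#dim.
Reading the progression, the first chord not in that set is A#dim, so the modulation leaves F# major there.
The chord immediately before A#dim is G#m, which is diatonic to both keys: ii in F# major and i in G# minor.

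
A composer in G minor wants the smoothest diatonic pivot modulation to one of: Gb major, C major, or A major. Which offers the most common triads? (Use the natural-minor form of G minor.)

Triads of G minor (natural minor): Gm (i), Adim (ii°), Bb (III), Cm (iv), Dm (v), Eb (VI), F (VII).
Gb major shares 0: none.
C major shares 2: Dm, F.
A major shares 0: none.
The most common triads (2) are shared with C major.

C major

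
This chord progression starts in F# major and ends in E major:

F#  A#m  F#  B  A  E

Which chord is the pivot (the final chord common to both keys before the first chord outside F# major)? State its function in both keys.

Chords diatonic to F# major: F#, G#m, A#m, B, C#, D#m, E#dim.
Reading the progression, the first chord not in that set is A, so the modulation leaves F# major there.
The chord immediately before A is B, which is diatonic to both keys: IV in F# major and V in E major.

B — IV in F# major, V in E major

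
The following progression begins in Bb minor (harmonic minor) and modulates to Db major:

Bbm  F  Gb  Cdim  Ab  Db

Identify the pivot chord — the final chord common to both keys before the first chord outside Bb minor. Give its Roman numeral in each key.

Chords diatonic to Bb minor: Bbm, Cdim, Dbaug, Ebm, F, Gb, Adim.
Reading the progression, the first chord not in that set is Ab, so the modulation leaves Bb minor there.
The chord immediately before Ab is Cdim, which is diatonic to both keys: ii° in Bb minor and vii° in Db major.

Cdim — ii° in Bb minor, vii° in Db major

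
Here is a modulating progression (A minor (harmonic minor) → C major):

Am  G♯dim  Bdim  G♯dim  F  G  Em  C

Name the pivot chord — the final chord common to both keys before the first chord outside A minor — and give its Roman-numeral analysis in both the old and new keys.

Chords diatonic to A minor: Am, Bdim, Caug, Dm, E, F, G♯dim.
Reading the progression, the first chord not in that set is G, so the modulation leaves A minor there.
The chord immediately before G is F, which is diatonic to both keys: VI in A minor and IV in C major.

F — VI in A minor, IV in C major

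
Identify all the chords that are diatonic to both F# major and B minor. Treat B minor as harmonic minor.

F#

Triads in F# major: F# major (I), G# minor (ii), A# minor (iii), B major (IV), C# major (V), D# minor (vi), E# diminished (vii°).
Triads in B minor (harmonic minor): B minor (i), C# diminished (ii°), D augmented (III+), E minor (iv), F# major (V), G major (VI), A# diminished (vii°).
Shared triads with their functions: F# major (I in F# major, V in B minor).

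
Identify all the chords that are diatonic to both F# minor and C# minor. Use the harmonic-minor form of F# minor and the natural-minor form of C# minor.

Triads in F# minor (harmonic minor): F#m (i), G#dim (ii°), Aaug (III+), Bm (iv), C# (V), D (VI), E#dim (vii°).
Triads in C# minor (natural minor): C#m (i), D#dim (ii°), E (III), F#m (iv), G#m (v), A (VI), B (VII).
Shared triads with their functions: F#m (i in F# minor, iv in C# minor).

F#m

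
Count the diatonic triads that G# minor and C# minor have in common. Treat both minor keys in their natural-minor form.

4

Diatonic triads of G# minor (natural minor): G# minor (i), A# diminished (ii°), B major (III), C# minor (iv), D# minor (v), E major (VI), F# major (VII).
Diatonic triads of C# minor (natural minor): C# minor (i), D# diminished (ii°), E major (III), F# minor (iv), G# minor (v), A major (VI), B major (VII).
Matching root and quality in both lists: G# minor, B major, C# minor, E major.
That gives 4 common triads.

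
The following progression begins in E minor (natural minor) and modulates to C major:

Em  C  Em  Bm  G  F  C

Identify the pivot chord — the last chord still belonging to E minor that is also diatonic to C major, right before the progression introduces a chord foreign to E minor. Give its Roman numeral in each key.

Chords diatonic to E minor: Em, F#dim, G, Am, Bm, C, D.
Reading the progression, the first chord not in that set is F, so the modulation leaves E minor there.
The chord immediately before F is G, which is diatonic to both keys: III in E minor and V in C major.

G — III in E minor, V in C major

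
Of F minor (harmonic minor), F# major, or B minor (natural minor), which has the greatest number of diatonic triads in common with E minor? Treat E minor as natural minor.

Triads of E minor (natural minor): E minor (i), F# diminished (ii°), G major (III), A minor (iv), B minor (v), C major (VI), D major (VII).
F minor (harmonic minor) shares 1: C.
F# major shares 0: none.
B minor (natural minor) shares 4: Em, G, Bm, D.
The most common triads (4) are shared with B minor.

B minor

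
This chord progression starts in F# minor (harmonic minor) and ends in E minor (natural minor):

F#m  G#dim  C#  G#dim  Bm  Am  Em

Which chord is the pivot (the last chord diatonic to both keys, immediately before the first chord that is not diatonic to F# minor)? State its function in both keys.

Chords diatonic to F# minor: F#m, G#dim, Aaug, Bm, C#, D, E#dim.
Reading the progression, the first chord not in that set is Am, so the modulation leaves F# minor there.
The chord immediately before Am is Bm, which is diatonic to both keys: iv in F# minor and v in E minor.

Bm — iv in F# minor, v in E minor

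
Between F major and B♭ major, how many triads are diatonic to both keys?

Diatonic triads of F major: F major (I), G minor (ii), A minor (iii), B♭ major (IV), C major (V), D minor (vi), E diminished (vii°).
Diatonic triads of B♭ major: B♭ major (I), C minor (ii), D minor (iii), E♭ major (IV), F major (V), G minor (vi), A diminished (vii°).
Matching root and quality in both lists: F major, G minor, B♭ major, D minor.
That gives 4 common triads.

4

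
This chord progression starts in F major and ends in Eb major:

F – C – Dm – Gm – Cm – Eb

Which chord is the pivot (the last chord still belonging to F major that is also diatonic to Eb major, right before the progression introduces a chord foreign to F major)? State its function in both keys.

Gm — ii in F major, iii in Eb major

Chords diatonic to F major: F, Gm, Am, Bb, C, Dm, Edim.
Reading the progression, the first chord not in that set is Cm, so the modulation leaves F major there.
The chord immediately before Cm is Gm, which is diatonic to both keys: ii in F major and iii in Eb major.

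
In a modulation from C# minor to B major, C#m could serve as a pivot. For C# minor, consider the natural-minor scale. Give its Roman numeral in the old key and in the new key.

The scale of C# minor (natural minor) is C# D# E F# G# A B; C# is degree 1, and the triad built there (C#-E-G#) is minor, so it is i.
The scale of B major is B C# D# E F# G# A#; C# is degree 2, and the triad built there (C#-E-G#) is minor, so it is ii.

i in C# minor; ii in B major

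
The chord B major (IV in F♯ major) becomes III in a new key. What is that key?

The numeral III denotes a major triad on scale degree 3. With B on degree 3, the tonic of the new key is G♯.
Degree 3 carries a major triad in natural-minor keys, so the destination is G♯ minor.
Check: the diatonic triads of G♯ minor (natural minor) are G♯m (i), A♯dim (ii°), B (III), C♯m (iv), D♯m (v), E (VI), F♯ (VII) — B major is indeed III.

G♯ minor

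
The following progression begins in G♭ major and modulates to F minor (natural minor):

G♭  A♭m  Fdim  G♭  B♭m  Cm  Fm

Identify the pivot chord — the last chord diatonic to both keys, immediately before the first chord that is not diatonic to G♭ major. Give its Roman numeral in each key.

Chords diatonic to G♭ major: G♭, A♭m, B♭m, C♭, D♭, E♭m, Fdim.
Reading the progression, the first chord not in that set is Cm, so the modulation leaves G♭ major there.
The chord immediately before Cm is B♭m, which is diatonic to both keys: iii in G♭ major and iv in F minor.

B♭m — iii in G♭ major, iv in F minor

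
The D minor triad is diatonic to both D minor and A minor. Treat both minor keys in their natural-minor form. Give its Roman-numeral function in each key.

i in D minor; iv in A minor

The scale of D minor (natural minor) is D E F G A B♭ C; D is degree 1, and the triad built there (D-F-A) is minor, so it is i.
The scale of A minor (natural minor) is A B C D E F G; D is degree 4, and the triad built there (D-F-A) is minor, so it is iv.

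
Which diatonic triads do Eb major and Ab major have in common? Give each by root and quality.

Triads in Eb major: Eb major (I), F minor (ii), G minor (iii), Ab major (IV), Bb major (V), C minor (vi), D diminished (vii°).
Triads in Ab major: Ab major (I), Bb minor (ii), C minor (iii), Db major (IV), Eb major (V), F minor (vi), G diminished (vii°).
Shared triads with their functions: Eb major (I in Eb major, V in Ab major); F minor (ii in Eb major, vi in Ab major); Ab major (IV in Eb major, I in Ab major); C minor (vi in Eb major, iii in Ab major).

Eb, Fm, Ab, Cm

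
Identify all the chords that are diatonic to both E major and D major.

F#m, A

Triads in E major: E major (I), F# minor (ii), G# minor (iii), A major (IV), B major (V), C# minor (vi), D# diminished (vii°).
Triads in D major: D major (I), E minor (ii), F# minor (iii), G major (IV), A major (V), B minor (vi), C# diminished (vii°).
Shared triads with their functions: F# minor (ii in E major, iii in D major); A major (IV in E major, V in D major).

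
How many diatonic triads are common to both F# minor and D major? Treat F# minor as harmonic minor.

Diatonic triads of F# minor (harmonic minor): F# minor (i), G# diminished (ii°), A augmented (III+), B minor (iv), C# major (V), D major (VI), E# diminished (vii°).
Diatonic triads of D major: D major (I), E minor (ii), F# minor (iii), G major (IV), A major (V), B minor (vi), C# diminished (vii°).
Matching root and quality in both lists: F# minor, B minor, D major.
That gives 3 common triads.

3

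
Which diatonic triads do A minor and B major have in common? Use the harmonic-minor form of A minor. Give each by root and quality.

E

Triads in A minor (harmonic minor): A minor (i), B diminished (ii°), C augmented (III+), D minor (iv), E major (V), F major (VI), G# diminished (vii°).
Triads in B major: B major (I), C# minor (ii), D# minor (iii), E major (IV), F# major (V), G# minor (vi), A# diminished (vii°).
Shared triads with their functions: E major (V in A minor, IV in B major).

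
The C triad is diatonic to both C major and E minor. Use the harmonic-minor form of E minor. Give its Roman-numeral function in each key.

I in C major; VI in E minor

The scale of C major is C D E F G A B; C is degree 1, and the triad built there (C-E-G) is major, so it is I.
The scale of E minor (harmonic minor) is E F# G A B C D#; C is degree 6, and the triad built there (C-E-G) is major, so it is VI.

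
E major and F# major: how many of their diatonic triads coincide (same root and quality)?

2

Diatonic triads of E major: E major (I), F# minor (ii), G# minor (iii), A major (IV), B major (V), C# minor (vi), D# diminished (vii°).
Diatonic triads of F# major: F# major (I), G# minor (ii), A# minor (iii), B major (IV), C# major (V), D# minor (vi), E# diminished (vii°).
Matching root and quality in both lists: G# minor, B major.
That gives 2 common triads.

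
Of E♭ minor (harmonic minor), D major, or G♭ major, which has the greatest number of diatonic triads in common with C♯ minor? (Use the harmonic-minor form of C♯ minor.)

Triads of C♯ minor (harmonic minor): C♯ minor (i), D♯ diminished (ii°), E augmented (III+), F♯ minor (iv), G♯ major (V), A major (VI), B♯ diminished (vii°).
E♭ minor (harmonic minor) shares 0: none.
D major shares 2: F♯m, A.
G♭ major shares 0: none.
The most common triads (2) are shared with D major.

D major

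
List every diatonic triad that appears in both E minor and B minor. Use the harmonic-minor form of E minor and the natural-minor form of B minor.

Em

Triads in E minor (harmonic minor): Em (i), F#dim (ii°), Gaug (III+), Am (iv), B (V), C (VI), D#dim (vii°).
Triads in B minor (natural minor): Bm (i), C#dim (ii°), D (III), Em (iv), F#m (v), G (VI), A (VII).
Shared triads with their functions: Em (i in E minor, iv in B minor).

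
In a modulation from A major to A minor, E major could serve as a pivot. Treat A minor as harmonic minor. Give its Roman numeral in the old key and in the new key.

V in A major; V in A minor

The scale of A major is A B C# D E F# G#; E is degree 5, and the triad built there (E-G#-B) is major, so it is V.
The scale of A minor (harmonic minor) is A B C D E F G#; E is degree 5, and the triad built there (E-G#-B) is major, so it is V.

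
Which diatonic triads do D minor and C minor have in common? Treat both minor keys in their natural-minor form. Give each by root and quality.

Gm, Bb

Triads in D minor (natural minor): Dm (i), Edim (ii°), F (III), Gm (iv), Am (v), Bb (VI), C (VII).
Triads in C minor (natural minor): Cm (i), Ddim (ii°), Eb (III), Fm (iv), Gm (v), Ab (VI), Bb (VII).
Shared triads with their functions: Gm (iv in D minor, v in C minor); Bb (VI in D minor, VII in C minor).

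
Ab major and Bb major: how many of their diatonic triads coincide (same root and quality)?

Diatonic triads of Ab major: Ab (I), Bbm (ii), Cm (iii), Db (IV), Eb (V), Fm (vi), Gdim (vii°).
Diatonic triads of Bb major: Bb (I), Cm (ii), Dm (iii), Eb (IV), F (V), Gm (vi), Adim (vii°).
Matching root and quality in both lists: Cm, Eb.
That gives 2 common triads.

2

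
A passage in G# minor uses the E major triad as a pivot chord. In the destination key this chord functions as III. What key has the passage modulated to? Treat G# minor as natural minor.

The numeral III denotes a major triad on scale degree 3. With E on degree 3, the tonic of the new key is C#.
Degree 3 carries a major triad in natural-minor keys, so the destination is C# minor.
Check: the diatonic triads of C# minor (natural minor) are C#m (i), D#dim (ii°), E (III), F#m (iv), G#m (v), A (VI), B (VII) — E major is indeed III.

C# minor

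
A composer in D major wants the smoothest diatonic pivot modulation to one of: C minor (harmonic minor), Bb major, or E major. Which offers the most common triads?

E major

Triads of D major: D major (I), E minor (ii), F# minor (iii), G major (IV), A major (V), B minor (vi), C# diminished (vii°).
C minor (harmonic minor) shares 1: G.
Bb major shares 0: none.
E major shares 2: F#m, A.
The most common triads (2) are shared with E major.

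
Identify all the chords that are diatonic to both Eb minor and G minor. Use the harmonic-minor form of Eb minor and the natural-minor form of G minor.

Triads in Eb minor (harmonic minor): Ebm (i), Fdim (ii°), Gbaug (III+), Abm (iv), Bb (V), Cb (VI), Ddim (vii°).
Triads in G minor (natural minor): Gm (i), Adim (ii°), Bb (III), Cm (iv), Dm (v), Eb (VI), F (VII).
Shared triads with their functions: Bb (V in Eb minor, III in G minor).

Bb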